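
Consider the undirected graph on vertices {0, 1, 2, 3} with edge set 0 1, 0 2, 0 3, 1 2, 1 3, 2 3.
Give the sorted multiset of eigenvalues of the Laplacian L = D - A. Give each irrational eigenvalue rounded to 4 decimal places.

With the vertex order [0, 1, 2, 3], the degrees are [3, 3, 3, 3], giving D = diag(3, 3, 3, 3) and L = D - A. Diagonalising L (or applying a numerical eigensolver to the 4x4 matrix) gives the spectrum above. The single zero eigenvalue shows the graph is connected.

[0, 4, 4, 4]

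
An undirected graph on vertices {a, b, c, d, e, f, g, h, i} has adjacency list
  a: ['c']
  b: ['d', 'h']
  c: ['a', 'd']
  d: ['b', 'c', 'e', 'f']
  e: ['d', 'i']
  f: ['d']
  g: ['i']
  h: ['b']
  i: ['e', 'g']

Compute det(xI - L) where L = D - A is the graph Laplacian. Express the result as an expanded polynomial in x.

x^9 - 16x^8 + 102x^7 - 336x^6 + 617x^5 - 634x^4 + 348x^3 - 92x^2 + 9x

With the vertex order [a, b, c, d, e, f, g, h, i], the degrees are [1, 2, 2, 4, 2, 1, 1, 1, 2], giving D = diag(1, 2, 2, 4, 2, 1, 1, 1, 2) and L = D - A. L has integer entries, so p(x) = det(xI - L) has integer coefficients. Expanding the determinant yields x^9 - 16x^8 + 102x^7 - 336x^6 + 617x^5 - 634x^4 + 348x^3 - 92x^2 + 9x. The coefficient of x^8 equals -trace(L) = -16, matching the sum of degrees. There is one zero in the spectrum, matching the 1 component.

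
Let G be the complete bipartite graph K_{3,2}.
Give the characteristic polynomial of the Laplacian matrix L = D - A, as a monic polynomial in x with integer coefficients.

The graph has 5 vertices and degree multiset [3, 3, 2, 2, 2]; D is the diagonal matrix of degrees and L = D - A. L has integer entries, so p(x) = det(xI - L) has integer coefficients. Expanding the determinant yields x^5 - 12x^4 + 51x^3 - 92x^2 + 60x. Since p(0) = det(-L) = 0, x divides p(x).

x^5 - 12x^4 + 51x^3 - 92x^2 + 60x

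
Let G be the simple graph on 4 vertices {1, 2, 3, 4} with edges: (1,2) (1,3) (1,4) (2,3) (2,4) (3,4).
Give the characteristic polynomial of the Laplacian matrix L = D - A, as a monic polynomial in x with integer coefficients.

With the vertex order [1, 2, 3, 4], the degrees are [3, 3, 3, 3], giving D = diag(3, 3, 3, 3) and L = D - A. Computing det(xI - L) by cofactor expansion (or equivalently via sum-over-permutations) gives x^4 - 12x^3 + 48x^2 - 64x. The coefficient of x^3 equals -trace(L) = -12, matching the sum of degrees.

x^4 - 12x^3 + 48x^2 - 64x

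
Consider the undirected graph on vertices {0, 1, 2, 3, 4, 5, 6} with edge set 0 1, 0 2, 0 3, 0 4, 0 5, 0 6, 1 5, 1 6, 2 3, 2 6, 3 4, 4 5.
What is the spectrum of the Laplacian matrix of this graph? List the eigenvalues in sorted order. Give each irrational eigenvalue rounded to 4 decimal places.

[0, 2, 2, 4, 4, 5, 7]

With the vertex order [0, 1, 2, 3, 4, 5, 6], the degrees are [6, 3, 3, 3, 3, 3, 3], giving D = diag(6, 3, 3, 3, 3, 3, 3) and L = D - A. Diagonalising L (or applying a numerical eigensolver to the 7x7 matrix) gives the spectrum above. The single zero eigenvalue shows the graph is connected. The eigenvalues sum to 24, which equals trace(L) = 2|E|.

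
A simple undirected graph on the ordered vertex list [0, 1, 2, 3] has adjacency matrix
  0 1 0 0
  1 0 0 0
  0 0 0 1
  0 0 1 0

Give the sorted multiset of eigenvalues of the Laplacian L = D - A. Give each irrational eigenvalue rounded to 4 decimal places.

With the vertex order [0, 1, 2, 3], the degrees are [1, 1, 1, 1], giving D = diag(1, 1, 1, 1) and L = D - A. Diagonalising L (or applying a numerical eigensolver to the 4x4 matrix) gives the spectrum above. The 2 zero eigenvalues correspond to the 2 connected components. There are 2 zeros in the spectrum, matching the 2 components. The largest eigenvalue, 2, is at most the vertex count 4.

[0, 0, 2, 2]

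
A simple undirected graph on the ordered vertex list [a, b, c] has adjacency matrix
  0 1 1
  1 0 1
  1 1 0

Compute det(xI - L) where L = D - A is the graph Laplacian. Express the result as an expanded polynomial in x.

Each diagonal entry of L is the vertex degree and each off-diagonal entry is -1 where an edge is present, 0 otherwise; in the order [a, b, c] the diagonal is [2, 2, 2]. The eigenvalues of L are [0, 3, 3]; the characteristic polynomial is the product of (x - lambda_i), which multiplies out to x^3 - 6x^2 + 9x. Since p(0) = det(-L) = 0, x divides p(x).

x^3 - 6x^2 + 9x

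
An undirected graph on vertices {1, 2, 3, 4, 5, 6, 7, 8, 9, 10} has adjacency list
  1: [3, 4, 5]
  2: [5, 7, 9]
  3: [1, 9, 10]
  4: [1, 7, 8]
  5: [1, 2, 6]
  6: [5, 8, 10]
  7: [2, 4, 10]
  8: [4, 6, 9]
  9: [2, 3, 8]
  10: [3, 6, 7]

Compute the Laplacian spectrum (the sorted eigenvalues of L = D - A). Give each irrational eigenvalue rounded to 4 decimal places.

[0, 2, 2, 2, 2, 2, 5, 5, 5, 5]

Reading degrees in the order [1, 2, 3, 4, 5, 6, 7, 8, 9, 10] gives [3, 3, 3, 3, 3, 3, 3, 3, 3, 3]; set D = diag(3, 3, 3, 3, 3, 3, 3, 3, 3, 3) and form L = D - A. L is symmetric positive semidefinite, so every eigenvalue is real and nonnegative. By the matrix-tree theorem the graph has (1/10) * product of the nonzero eigenvalues = 2000 spanning trees. There is one zero in the spectrum, matching the 1 component.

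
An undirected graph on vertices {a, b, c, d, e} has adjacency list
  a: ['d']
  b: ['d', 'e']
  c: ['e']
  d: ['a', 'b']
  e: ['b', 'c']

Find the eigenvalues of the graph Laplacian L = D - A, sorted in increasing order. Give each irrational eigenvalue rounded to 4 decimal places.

[0, 0.3820, 1.3820, 2.6180, 3.6180]

Reading degrees in the order [a, b, c, d, e] gives [1, 2, 1, 2, 2]; set D = diag(1, 2, 1, 2, 2) and form L = D - A. Diagonalising L (or applying a numerical eigensolver to the 5x5 matrix) gives the spectrum above. The largest eigenvalue, 3.6180, is at most the vertex count 5.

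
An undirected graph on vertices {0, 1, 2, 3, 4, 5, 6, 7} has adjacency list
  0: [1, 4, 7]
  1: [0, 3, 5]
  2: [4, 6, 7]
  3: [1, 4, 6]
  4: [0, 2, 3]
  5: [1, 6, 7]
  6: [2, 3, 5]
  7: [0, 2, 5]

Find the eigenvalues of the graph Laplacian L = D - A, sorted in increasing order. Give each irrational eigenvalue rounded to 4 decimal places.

[0, 2, 2, 2, 4, 4, 4, 6]

With the vertex order [0, 1, 2, 3, 4, 5, 6, 7], the degrees are [3, 3, 3, 3, 3, 3, 3, 3], giving D = diag(3, 3, 3, 3, 3, 3, 3, 3) and L = D - A. L is symmetric positive semidefinite, so every eigenvalue is real and nonnegative. The single zero eigenvalue shows the graph is connected. There is one zero in the spectrum, matching the 1 component.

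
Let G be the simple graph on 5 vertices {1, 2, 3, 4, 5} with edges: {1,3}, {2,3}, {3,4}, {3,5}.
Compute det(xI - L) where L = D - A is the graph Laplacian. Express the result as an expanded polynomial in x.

x^5 - 8x^4 + 18x^3 - 16x^2 + 5x

Reading degrees in the order [1, 2, 3, 4, 5] gives [1, 1, 4, 1, 1]; set D = diag(1, 1, 4, 1, 1) and form L = D - A. The eigenvalues of L are [0, 1, 1, 1, 5]; the characteristic polynomial is the product of (x - lambda_i), which multiplies out to x^5 - 8x^4 + 18x^3 - 16x^2 + 5x. The constant term is 0 because L is singular (the all-ones vector lies in its kernel). There is one zero in the spectrum, matching the 1 component. The eigenvalues sum to 8, which equals trace(L) = 2|E|.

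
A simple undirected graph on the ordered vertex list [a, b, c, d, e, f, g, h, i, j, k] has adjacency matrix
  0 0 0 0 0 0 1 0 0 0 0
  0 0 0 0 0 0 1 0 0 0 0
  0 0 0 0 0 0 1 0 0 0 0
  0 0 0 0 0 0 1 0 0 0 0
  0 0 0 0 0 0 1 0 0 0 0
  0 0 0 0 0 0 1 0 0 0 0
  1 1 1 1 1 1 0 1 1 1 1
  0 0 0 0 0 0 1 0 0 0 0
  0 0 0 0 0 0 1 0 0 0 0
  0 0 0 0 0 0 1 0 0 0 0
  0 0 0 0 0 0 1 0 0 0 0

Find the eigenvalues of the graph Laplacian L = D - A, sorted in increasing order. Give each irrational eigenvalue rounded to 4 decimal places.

Reading degrees in the order [a, b, c, d, e, f, g, h, i, j, k] gives [1, 1, 1, 1, 1, 1, 10, 1, 1, 1, 1]; set D = diag(1, 1, 1, 1, 1, 1, 10, 1, 1, 1, 1) and form L = D - A. The multiplicity of 0 as a Laplacian eigenvalue equals the number of connected components. The single zero eigenvalue shows the graph is connected. The largest eigenvalue, 11, is at most the vertex count 11. By the matrix-tree theorem the graph has (1/11) * product of the nonzero eigenvalues = 1 spanning tree.

[0, 1, 1, 1, 1, 1, 1, 1, 1, 1, 11]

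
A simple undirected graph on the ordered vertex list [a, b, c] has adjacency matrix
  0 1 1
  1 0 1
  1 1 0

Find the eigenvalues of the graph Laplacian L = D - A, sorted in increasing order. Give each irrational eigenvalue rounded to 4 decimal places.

[0, 3, 3]

Each diagonal entry of L is the vertex degree and each off-diagonal entry is -1 where an edge is present, 0 otherwise; in the order [a, b, c] the diagonal is [2, 2, 2]. The multiplicity of 0 as a Laplacian eigenvalue equals the number of connected components. The single zero eigenvalue shows the graph is connected. There is one zero in the spectrum, matching the 1 component. By the matrix-tree theorem the graph has (1/3) * product of the nonzero eigenvalues = 3 spanning trees.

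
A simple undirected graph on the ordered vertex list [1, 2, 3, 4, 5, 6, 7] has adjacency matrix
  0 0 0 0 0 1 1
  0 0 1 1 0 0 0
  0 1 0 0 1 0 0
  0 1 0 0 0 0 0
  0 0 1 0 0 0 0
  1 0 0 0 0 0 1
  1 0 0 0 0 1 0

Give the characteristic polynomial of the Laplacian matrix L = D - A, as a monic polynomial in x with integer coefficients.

x^7 - 12x^6 + 55x^5 - 118x^4 + 114x^3 - 36x^2

With the vertex order [1, 2, 3, 4, 5, 6, 7], the degrees are [2, 2, 2, 1, 1, 2, 2], giving D = diag(2, 2, 2, 1, 1, 2, 2) and L = D - A. Computing det(xI - L) by cofactor expansion (or equivalently via sum-over-permutations) gives x^7 - 12x^6 + 55x^5 - 118x^4 + 114x^3 - 36x^2. The coefficient of x^6 equals -trace(L) = -12, matching the sum of degrees. The largest eigenvalue, 3.4142, is at most the vertex count 7.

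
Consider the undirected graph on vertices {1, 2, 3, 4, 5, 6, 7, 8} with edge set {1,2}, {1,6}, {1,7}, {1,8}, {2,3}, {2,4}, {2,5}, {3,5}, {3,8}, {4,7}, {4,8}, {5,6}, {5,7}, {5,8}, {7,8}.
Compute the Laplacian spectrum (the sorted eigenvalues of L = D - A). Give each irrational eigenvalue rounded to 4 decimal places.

[0, 1.7447, 2.5502, 3.6775, 4, 4.9503, 5.8620, 7.2152]

With the vertex order [1, 2, 3, 4, 5, 6, 7, 8], the degrees are [4, 4, 3, 3, 5, 2, 4, 5], giving D = diag(4, 4, 3, 3, 5, 2, 4, 5) and L = D - A. Diagonalising L (or applying a numerical eigensolver to the 8x8 matrix) gives the spectrum above.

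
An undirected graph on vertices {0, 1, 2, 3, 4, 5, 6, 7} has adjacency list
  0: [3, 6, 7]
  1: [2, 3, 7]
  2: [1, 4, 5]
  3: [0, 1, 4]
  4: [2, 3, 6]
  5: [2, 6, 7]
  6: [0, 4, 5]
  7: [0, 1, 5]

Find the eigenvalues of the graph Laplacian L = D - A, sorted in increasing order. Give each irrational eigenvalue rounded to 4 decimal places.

Each diagonal entry of L is the vertex degree and each off-diagonal entry is -1 where an edge is present, 0 otherwise; in the order [0, 1, 2, 3, 4, 5, 6, 7] the diagonal is [3, 3, 3, 3, 3, 3, 3, 3]. L is symmetric positive semidefinite, so every eigenvalue is real and nonnegative. By the matrix-tree theorem the graph has (1/8) * product of the nonzero eigenvalues = 384 spanning trees.

[0, 2, 2, 2, 4, 4, 4, 6]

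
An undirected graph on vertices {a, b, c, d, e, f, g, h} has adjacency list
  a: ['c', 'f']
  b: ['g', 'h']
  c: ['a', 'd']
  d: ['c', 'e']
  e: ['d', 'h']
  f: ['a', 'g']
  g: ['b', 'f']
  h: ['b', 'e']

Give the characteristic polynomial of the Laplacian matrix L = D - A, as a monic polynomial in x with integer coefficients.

x^8 - 16x^7 + 104x^6 - 352x^5 + 660x^4 - 672x^3 + 336x^2 - 64x

Reading degrees in the order [a, b, c, d, e, f, g, h] gives [2, 2, 2, 2, 2, 2, 2, 2]; set D = diag(2, 2, 2, 2, 2, 2, 2, 2) and form L = D - A. Computing det(xI - L) by cofactor expansion (or equivalently via sum-over-permutations) gives x^8 - 16x^7 + 104x^6 - 352x^5 + 660x^4 - 672x^3 + 336x^2 - 64x. Since p(0) = det(-L) = 0, x divides p(x). By the matrix-tree theorem the graph has (1/8) * product of the nonzero eigenvalues = 8 spanning trees.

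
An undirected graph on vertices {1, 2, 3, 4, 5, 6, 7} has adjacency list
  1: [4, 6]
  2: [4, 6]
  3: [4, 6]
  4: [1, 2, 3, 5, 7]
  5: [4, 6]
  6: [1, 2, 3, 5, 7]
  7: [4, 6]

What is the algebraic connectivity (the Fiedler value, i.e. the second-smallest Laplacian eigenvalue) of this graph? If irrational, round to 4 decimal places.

Each diagonal entry of L is the vertex degree and each off-diagonal entry is -1 where an edge is present, 0 otherwise; in the order [1, 2, 3, 4, 5, 6, 7] the diagonal is [2, 2, 2, 5, 2, 5, 2]. The smallest Laplacian eigenvalue is always 0. The next one, lambda_2 = 2, measures how hard the graph is to disconnect: larger values mean better connectivity. There is one zero in the spectrum, matching the 1 component.

2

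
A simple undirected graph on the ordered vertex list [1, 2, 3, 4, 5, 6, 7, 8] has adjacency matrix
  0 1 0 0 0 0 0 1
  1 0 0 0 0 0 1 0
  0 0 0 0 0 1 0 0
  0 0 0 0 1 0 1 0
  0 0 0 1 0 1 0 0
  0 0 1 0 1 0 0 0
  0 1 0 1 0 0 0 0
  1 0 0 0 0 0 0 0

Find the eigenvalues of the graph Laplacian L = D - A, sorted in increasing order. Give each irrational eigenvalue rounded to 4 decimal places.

[0, 0.1522, 0.5858, 1.2346, 2, 2.7654, 3.4142, 3.8478]

With the vertex order [1, 2, 3, 4, 5, 6, 7, 8], the degrees are [2, 2, 1, 2, 2, 2, 2, 1], giving D = diag(2, 2, 1, 2, 2, 2, 2, 1) and L = D - A. The multiplicity of 0 as a Laplacian eigenvalue equals the number of connected components.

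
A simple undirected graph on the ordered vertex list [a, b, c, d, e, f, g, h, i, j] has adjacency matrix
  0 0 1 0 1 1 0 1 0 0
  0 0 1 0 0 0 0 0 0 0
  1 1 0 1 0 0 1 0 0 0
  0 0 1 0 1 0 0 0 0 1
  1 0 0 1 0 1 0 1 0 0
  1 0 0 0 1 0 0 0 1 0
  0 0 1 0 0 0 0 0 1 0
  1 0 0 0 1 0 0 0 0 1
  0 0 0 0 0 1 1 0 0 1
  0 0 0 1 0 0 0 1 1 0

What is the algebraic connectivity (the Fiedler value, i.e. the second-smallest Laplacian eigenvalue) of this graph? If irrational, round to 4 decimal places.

With the vertex order [a, b, c, d, e, f, g, h, i, j], the degrees are [4, 1, 4, 3, 4, 3, 2, 3, 3, 3], giving D = diag(4, 1, 4, 3, 4, 3, 2, 3, 3, 3) and L = D - A. Computing the eigenvalues of L and sorting gives [0, 0.7394, 1.3594, 2.0767, 2.4434, 2.8173, 4.2634, 4.8735, 5.4221, 6.0049]. The Fiedler value lambda_2 = 0.7394 is strictly positive, so the graph is connected.

0.7394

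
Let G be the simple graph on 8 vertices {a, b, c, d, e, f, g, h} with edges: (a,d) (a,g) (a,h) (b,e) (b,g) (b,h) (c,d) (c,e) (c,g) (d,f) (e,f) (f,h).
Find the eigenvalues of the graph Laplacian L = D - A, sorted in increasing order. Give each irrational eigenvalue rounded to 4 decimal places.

[0, 2, 2, 2, 4, 4, 4, 6]

Each diagonal entry of L is the vertex degree and each off-diagonal entry is -1 where an edge is present, 0 otherwise; in the order [a, b, c, d, e, f, g, h] the diagonal is [3, 3, 3, 3, 3, 3, 3, 3]. Diagonalising L (or applying a numerical eigensolver to the 8x8 matrix) gives the spectrum above. The single zero eigenvalue shows the graph is connected. There is one zero in the spectrum, matching the 1 component.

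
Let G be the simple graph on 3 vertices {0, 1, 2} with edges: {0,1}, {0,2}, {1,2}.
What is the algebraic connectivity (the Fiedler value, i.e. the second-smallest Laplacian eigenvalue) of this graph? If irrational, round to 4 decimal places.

3

Reading degrees in the order [0, 1, 2] gives [2, 2, 2]; set D = diag(2, 2, 2) and form L = D - A. The sorted Laplacian eigenvalues are [0, 3, 3]; the algebraic connectivity is the second entry, 3.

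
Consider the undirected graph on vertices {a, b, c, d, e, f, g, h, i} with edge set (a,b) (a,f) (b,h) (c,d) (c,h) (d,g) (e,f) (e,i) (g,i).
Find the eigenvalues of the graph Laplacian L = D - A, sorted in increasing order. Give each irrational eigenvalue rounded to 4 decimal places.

With the vertex order [a, b, c, d, e, f, g, h, i], the degrees are [2, 2, 2, 2, 2, 2, 2, 2, 2], giving D = diag(2, 2, 2, 2, 2, 2, 2, 2, 2) and L = D - A. Since every row of L sums to 0, the all-ones vector is in the kernel and 0 is an eigenvalue. The single zero eigenvalue shows the graph is connected. The largest eigenvalue, 3.8794, is at most the vertex count 9.

[0, 0.4679, 0.4679, 1.6527, 1.6527, 3, 3, 3.8794, 3.8794]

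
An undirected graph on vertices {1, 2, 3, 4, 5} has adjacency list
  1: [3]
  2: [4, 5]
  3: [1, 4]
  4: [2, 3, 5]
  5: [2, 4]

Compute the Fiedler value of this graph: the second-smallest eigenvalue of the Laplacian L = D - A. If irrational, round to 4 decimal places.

0.5188

With the vertex order [1, 2, 3, 4, 5], the degrees are [1, 2, 2, 3, 2], giving D = diag(1, 2, 2, 3, 2) and L = D - A. The smallest Laplacian eigenvalue is always 0. The next one, lambda_2 = 0.5188, measures how hard the graph is to disconnect: larger values mean better connectivity. The largest eigenvalue, 4.1701, is at most the vertex count 5. There is one zero in the spectrum, matching the 1 component.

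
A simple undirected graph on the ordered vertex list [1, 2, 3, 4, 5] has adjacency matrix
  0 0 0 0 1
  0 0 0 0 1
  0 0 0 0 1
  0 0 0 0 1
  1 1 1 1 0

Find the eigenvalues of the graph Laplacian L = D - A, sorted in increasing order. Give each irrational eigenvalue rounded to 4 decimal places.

[0, 1, 1, 1, 5]

Each diagonal entry of L is the vertex degree and each off-diagonal entry is -1 where an edge is present, 0 otherwise; in the order [1, 2, 3, 4, 5] the diagonal is [1, 1, 1, 1, 4]. Since every row of L sums to 0, the all-ones vector is in the kernel and 0 is an eigenvalue. There is one zero in the spectrum, matching the 1 component.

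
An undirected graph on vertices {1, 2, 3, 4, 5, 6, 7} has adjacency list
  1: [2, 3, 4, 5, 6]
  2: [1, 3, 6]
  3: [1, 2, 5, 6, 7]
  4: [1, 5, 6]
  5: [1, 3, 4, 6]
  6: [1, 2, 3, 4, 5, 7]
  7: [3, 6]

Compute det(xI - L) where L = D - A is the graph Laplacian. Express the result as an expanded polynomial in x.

Each diagonal entry of L is the vertex degree and each off-diagonal entry is -1 where an edge is present, 0 otherwise; in the order [1, 2, 3, 4, 5, 6, 7] the diagonal is [5, 3, 5, 3, 4, 6, 2]. L has integer entries, so p(x) = det(xI - L) has integer coefficients. Expanding the determinant yields x^7 - 28x^6 + 316x^5 - 1830x^4 + 5700x^3 - 8996x^2 + 5593x. The constant term is 0 because L is singular (the all-ones vector lies in its kernel). By the matrix-tree theorem the graph has (1/7) * product of the nonzero eigenvalues = 799 spanning trees. The largest eigenvalue, 7, is at most the vertex count 7.

x^7 - 28x^6 + 316x^5 - 1830x^4 + 5700x^3 - 8996x^2 + 5593x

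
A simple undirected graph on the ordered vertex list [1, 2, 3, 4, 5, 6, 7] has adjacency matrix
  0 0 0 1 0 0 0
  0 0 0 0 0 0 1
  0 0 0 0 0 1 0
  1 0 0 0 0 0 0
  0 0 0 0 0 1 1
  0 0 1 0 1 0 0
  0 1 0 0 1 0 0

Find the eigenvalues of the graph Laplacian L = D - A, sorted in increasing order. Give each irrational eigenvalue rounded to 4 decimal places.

With the vertex order [1, 2, 3, 4, 5, 6, 7], the degrees are [1, 1, 1, 1, 2, 2, 2], giving D = diag(1, 1, 1, 1, 2, 2, 2) and L = D - A. Since every row of L sums to 0, the all-ones vector is in the kernel and 0 is an eigenvalue. The 2 zero eigenvalues correspond to the 2 connected components. There are 2 zeros in the spectrum, matching the 2 components.

[0, 0, 0.3820, 1.3820, 2, 2.6180, 3.6180]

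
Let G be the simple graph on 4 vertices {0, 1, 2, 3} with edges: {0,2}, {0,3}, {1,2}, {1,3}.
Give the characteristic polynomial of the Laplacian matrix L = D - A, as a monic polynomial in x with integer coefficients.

Reading degrees in the order [0, 1, 2, 3] gives [2, 2, 2, 2]; set D = diag(2, 2, 2, 2) and form L = D - A. Computing det(xI - L) by cofactor expansion (or equivalently via sum-over-permutations) gives x^4 - 8x^3 + 20x^2 - 16x. Since p(0) = det(-L) = 0, x divides p(x). By the matrix-tree theorem the graph has (1/4) * product of the nonzero eigenvalues = 4 spanning trees.

x^4 - 8x^3 + 20x^2 - 16x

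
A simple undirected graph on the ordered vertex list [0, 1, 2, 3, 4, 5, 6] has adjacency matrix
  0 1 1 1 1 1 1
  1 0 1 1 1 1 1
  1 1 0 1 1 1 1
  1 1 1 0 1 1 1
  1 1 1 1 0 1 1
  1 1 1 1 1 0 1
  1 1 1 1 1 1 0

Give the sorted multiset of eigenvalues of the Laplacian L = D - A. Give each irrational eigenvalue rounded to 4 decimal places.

Each diagonal entry of L is the vertex degree and each off-diagonal entry is -1 where an edge is present, 0 otherwise; in the order [0, 1, 2, 3, 4, 5, 6] the diagonal is [6, 6, 6, 6, 6, 6, 6]. Since every row of L sums to 0, the all-ones vector is in the kernel and 0 is an eigenvalue.

[0, 7, 7, 7, 7, 7, 7]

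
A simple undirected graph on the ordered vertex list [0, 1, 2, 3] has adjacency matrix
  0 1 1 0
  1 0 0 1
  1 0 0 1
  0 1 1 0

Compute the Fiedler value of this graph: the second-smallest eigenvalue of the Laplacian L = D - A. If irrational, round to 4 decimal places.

Reading degrees in the order [0, 1, 2, 3] gives [2, 2, 2, 2]; set D = diag(2, 2, 2, 2) and form L = D - A. The sorted Laplacian eigenvalues are [0, 2, 2, 4]; the algebraic connectivity is the second entry, 2. By the matrix-tree theorem the graph has (1/4) * product of the nonzero eigenvalues = 4 spanning trees.

2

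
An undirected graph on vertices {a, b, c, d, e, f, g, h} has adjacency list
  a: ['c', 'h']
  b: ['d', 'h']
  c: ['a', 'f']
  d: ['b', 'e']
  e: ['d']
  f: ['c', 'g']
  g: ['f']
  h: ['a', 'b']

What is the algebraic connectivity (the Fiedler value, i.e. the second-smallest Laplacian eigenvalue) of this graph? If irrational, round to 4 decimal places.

Reading degrees in the order [a, b, c, d, e, f, g, h] gives [2, 2, 2, 2, 1, 2, 1, 2]; set D = diag(2, 2, 2, 2, 1, 2, 1, 2) and form L = D - A. Computing the eigenvalues of L and sorting gives [0, 0.1522, 0.5858, 1.2346, 2, 2.7654, 3.4142, 3.8478]. The Fiedler value lambda_2 = 0.1522 is strictly positive, so the graph is connected.

0.1522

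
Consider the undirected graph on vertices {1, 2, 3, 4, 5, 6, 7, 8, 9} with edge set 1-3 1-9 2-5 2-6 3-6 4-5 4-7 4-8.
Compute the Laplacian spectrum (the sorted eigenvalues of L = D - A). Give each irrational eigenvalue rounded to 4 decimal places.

[0, 0.1289, 0.5540, 1, 1.2613, 2.1326, 3, 3.6881, 4.2350]

Each diagonal entry of L is the vertex degree and each off-diagonal entry is -1 where an edge is present, 0 otherwise; in the order [1, 2, 3, 4, 5, 6, 7, 8, 9] the diagonal is [2, 2, 2, 3, 2, 2, 1, 1, 1]. The multiplicity of 0 as a Laplacian eigenvalue equals the number of connected components. The eigenvalues sum to 16, which equals trace(L) = 2|E|.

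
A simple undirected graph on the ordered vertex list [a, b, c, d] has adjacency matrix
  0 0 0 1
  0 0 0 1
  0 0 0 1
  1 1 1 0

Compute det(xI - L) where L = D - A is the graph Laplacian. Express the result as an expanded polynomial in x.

With the vertex order [a, b, c, d], the degrees are [1, 1, 1, 3], giving D = diag(1, 1, 1, 3) and L = D - A. L has integer entries, so p(x) = det(xI - L) has integer coefficients. Expanding the determinant yields x^4 - 6x^3 + 9x^2 - 4x. Since p(0) = det(-L) = 0, x divides p(x).

x^4 - 6x^3 + 9x^2 - 4x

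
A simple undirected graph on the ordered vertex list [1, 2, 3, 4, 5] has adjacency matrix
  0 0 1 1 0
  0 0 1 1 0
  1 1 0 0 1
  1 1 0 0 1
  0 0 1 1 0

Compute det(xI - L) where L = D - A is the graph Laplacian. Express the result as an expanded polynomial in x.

Each diagonal entry of L is the vertex degree and each off-diagonal entry is -1 where an edge is present, 0 otherwise; in the order [1, 2, 3, 4, 5] the diagonal is [2, 2, 3, 3, 2]. The eigenvalues of L are [0, 2, 2, 3, 5]; the characteristic polynomial is the product of (x - lambda_i), which multiplies out to x^5 - 12x^4 + 51x^3 - 92x^2 + 60x. The constant term is 0 because L is singular (the all-ones vector lies in its kernel). The largest eigenvalue, 5, is at most the vertex count 5.

x^5 - 12x^4 + 51x^3 - 92x^2 + 60x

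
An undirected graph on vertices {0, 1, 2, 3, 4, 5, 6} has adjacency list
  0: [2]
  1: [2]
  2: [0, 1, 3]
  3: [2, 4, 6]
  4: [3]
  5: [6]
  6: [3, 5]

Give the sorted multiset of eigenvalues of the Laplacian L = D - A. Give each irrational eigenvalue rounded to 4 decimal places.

Each diagonal entry of L is the vertex degree and each off-diagonal entry is -1 where an edge is present, 0 otherwise; in the order [0, 1, 2, 3, 4, 5, 6] the diagonal is [1, 1, 3, 3, 1, 1, 2]. Since every row of L sums to 0, the all-ones vector is in the kernel and 0 is an eigenvalue. By the matrix-tree theorem the graph has (1/7) * product of the nonzero eigenvalues = 1 spanning tree.

[0, 0.3217, 0.6802, 1, 2.1397, 3.2297, 4.6287]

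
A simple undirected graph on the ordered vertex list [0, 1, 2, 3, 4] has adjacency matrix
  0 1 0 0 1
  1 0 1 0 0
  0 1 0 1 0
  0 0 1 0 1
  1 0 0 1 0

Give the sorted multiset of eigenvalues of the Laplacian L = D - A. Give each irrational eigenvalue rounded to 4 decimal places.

[0, 1.3820, 1.3820, 3.6180, 3.6180]

Reading degrees in the order [0, 1, 2, 3, 4] gives [2, 2, 2, 2, 2]; set D = diag(2, 2, 2, 2, 2) and form L = D - A. L is symmetric positive semidefinite, so every eigenvalue is real and nonnegative. The single zero eigenvalue shows the graph is connected. There is one zero in the spectrum, matching the 1 component.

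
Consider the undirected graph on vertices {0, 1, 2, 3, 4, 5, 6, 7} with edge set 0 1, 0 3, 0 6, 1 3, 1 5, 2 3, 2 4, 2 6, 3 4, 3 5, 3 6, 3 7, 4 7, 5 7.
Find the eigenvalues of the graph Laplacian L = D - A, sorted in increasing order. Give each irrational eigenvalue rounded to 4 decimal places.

[0, 1.7530, 1.7530, 3.4450, 3.4450, 4.8019, 4.8019, 8]

Each diagonal entry of L is the vertex degree and each off-diagonal entry is -1 where an edge is present, 0 otherwise; in the order [0, 1, 2, 3, 4, 5, 6, 7] the diagonal is [3, 3, 3, 7, 3, 3, 3, 3]. Since every row of L sums to 0, the all-ones vector is in the kernel and 0 is an eigenvalue. The single zero eigenvalue shows the graph is connected.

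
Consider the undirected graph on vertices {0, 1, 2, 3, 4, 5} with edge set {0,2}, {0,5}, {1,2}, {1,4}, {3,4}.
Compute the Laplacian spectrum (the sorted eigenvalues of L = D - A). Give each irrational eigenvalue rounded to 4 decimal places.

Each diagonal entry of L is the vertex degree and each off-diagonal entry is -1 where an edge is present, 0 otherwise; in the order [0, 1, 2, 3, 4, 5] the diagonal is [2, 2, 2, 1, 2, 1]. Since every row of L sums to 0, the all-ones vector is in the kernel and 0 is an eigenvalue. The single zero eigenvalue shows the graph is connected. There is one zero in the spectrum, matching the 1 component.

[0, 0.2679, 1, 2, 3, 3.7321]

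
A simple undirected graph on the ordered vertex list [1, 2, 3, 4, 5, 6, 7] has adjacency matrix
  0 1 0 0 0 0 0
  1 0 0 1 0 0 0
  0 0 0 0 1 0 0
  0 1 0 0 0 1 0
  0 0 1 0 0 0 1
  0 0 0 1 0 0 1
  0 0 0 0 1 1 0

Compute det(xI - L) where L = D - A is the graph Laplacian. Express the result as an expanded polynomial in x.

x^7 - 12x^6 + 55x^5 - 120x^4 + 126x^3 - 56x^2 + 7x

Reading degrees in the order [1, 2, 3, 4, 5, 6, 7] gives [1, 2, 1, 2, 2, 2, 2]; set D = diag(1, 2, 1, 2, 2, 2, 2) and form L = D - A. Computing det(xI - L) by cofactor expansion (or equivalently via sum-over-permutations) gives x^7 - 12x^6 + 55x^5 - 120x^4 + 126x^3 - 56x^2 + 7x. The coefficient of x^6 equals -trace(L) = -12, matching the sum of degrees. There is one zero in the spectrum, matching the 1 component. The largest eigenvalue, 3.8019, is at most the vertex count 7.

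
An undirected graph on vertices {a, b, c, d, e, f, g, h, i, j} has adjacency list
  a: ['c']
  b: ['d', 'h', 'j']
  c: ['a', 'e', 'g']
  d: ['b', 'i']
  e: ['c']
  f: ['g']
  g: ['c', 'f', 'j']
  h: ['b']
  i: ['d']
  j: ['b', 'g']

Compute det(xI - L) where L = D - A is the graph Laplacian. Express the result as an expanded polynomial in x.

x^10 - 18x^9 + 133x^8 - 524x^7 + 1200x^6 - 1638x^5 + 1317x^4 - 592x^3 + 131x^2 - 10x

Reading degrees in the order [a, b, c, d, e, f, g, h, i, j] gives [1, 3, 3, 2, 1, 1, 3, 1, 1, 2]; set D = diag(1, 3, 3, 2, 1, 1, 3, 1, 1, 2) and form L = D - A. L has integer entries, so p(x) = det(xI - L) has integer coefficients. Expanding the determinant yields x^10 - 18x^9 + 133x^8 - 524x^7 + 1200x^6 - 1638x^5 + 1317x^4 - 592x^3 + 131x^2 - 10x. Since p(0) = det(-L) = 0, x divides p(x). By the matrix-tree theorem the graph has (1/10) * product of the nonzero eigenvalues = 1 spanning tree.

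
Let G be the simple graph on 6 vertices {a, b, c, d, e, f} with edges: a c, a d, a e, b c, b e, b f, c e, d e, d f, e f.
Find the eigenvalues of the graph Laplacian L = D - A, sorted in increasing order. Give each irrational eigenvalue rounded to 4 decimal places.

Each diagonal entry of L is the vertex degree and each off-diagonal entry is -1 where an edge is present, 0 otherwise; in the order [a, b, c, d, e, f] the diagonal is [3, 3, 3, 3, 5, 3]. L is symmetric positive semidefinite, so every eigenvalue is real and nonnegative. The single zero eigenvalue shows the graph is connected. The largest eigenvalue, 6, is at most the vertex count 6.

[0, 2.3820, 2.3820, 4.6180, 4.6180, 6]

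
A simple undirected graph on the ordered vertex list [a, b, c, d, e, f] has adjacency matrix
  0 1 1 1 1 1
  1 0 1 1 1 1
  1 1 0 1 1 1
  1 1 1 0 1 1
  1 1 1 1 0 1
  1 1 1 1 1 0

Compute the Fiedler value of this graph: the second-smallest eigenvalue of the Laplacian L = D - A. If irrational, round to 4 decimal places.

With the vertex order [a, b, c, d, e, f], the degrees are [5, 5, 5, 5, 5, 5], giving D = diag(5, 5, 5, 5, 5, 5) and L = D - A. The smallest Laplacian eigenvalue is always 0. The next one, lambda_2 = 6, measures how hard the graph is to disconnect: larger values mean better connectivity.

6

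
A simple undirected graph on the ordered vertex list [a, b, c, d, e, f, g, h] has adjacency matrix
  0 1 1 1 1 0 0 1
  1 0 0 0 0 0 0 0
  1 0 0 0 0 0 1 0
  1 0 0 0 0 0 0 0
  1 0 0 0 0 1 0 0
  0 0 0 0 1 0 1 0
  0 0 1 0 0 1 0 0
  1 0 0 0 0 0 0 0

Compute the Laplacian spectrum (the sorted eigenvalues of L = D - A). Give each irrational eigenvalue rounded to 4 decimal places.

With the vertex order [a, b, c, d, e, f, g, h], the degrees are [5, 1, 2, 1, 2, 2, 2, 1], giving D = diag(5, 1, 2, 1, 2, 2, 2, 1) and L = D - A. The multiplicity of 0 as a Laplacian eigenvalue equals the number of connected components.

[0, 0.5607, 1, 1, 1.3820, 2.3389, 3.6180, 6.1004]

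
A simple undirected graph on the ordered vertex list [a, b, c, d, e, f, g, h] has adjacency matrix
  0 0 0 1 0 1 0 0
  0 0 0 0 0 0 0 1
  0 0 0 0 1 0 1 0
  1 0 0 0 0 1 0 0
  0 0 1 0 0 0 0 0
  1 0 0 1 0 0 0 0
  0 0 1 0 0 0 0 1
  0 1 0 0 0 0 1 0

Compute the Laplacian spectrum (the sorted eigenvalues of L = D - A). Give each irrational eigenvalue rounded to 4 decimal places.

[0, 0, 0.3820, 1.3820, 2.6180, 3, 3, 3.6180]

With the vertex order [a, b, c, d, e, f, g, h], the degrees are [2, 1, 2, 2, 1, 2, 2, 2], giving D = diag(2, 1, 2, 2, 1, 2, 2, 2) and L = D - A. The multiplicity of 0 as a Laplacian eigenvalue equals the number of connected components. The 2 zero eigenvalues correspond to the 2 connected components. The largest eigenvalue, 3.6180, is at most the vertex count 8. The eigenvalues sum to 14, which equals trace(L) = 2|E|.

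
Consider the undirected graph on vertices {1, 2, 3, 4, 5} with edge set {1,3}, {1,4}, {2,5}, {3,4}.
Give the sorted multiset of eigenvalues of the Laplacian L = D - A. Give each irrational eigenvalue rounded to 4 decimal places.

With the vertex order [1, 2, 3, 4, 5], the degrees are [2, 1, 2, 2, 1], giving D = diag(2, 1, 2, 2, 1) and L = D - A. Diagonalising L (or applying a numerical eigensolver to the 5x5 matrix) gives the spectrum above. The 2 zero eigenvalues correspond to the 2 connected components. There are 2 zeros in the spectrum, matching the 2 components.

[0, 0, 2, 3, 3]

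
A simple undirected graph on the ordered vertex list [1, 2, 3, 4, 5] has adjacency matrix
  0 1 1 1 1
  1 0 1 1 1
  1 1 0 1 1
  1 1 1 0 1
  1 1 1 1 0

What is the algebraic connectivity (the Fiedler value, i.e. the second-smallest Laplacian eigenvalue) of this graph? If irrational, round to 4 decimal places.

5

Reading degrees in the order [1, 2, 3, 4, 5] gives [4, 4, 4, 4, 4]; set D = diag(4, 4, 4, 4, 4) and form L = D - A. The smallest Laplacian eigenvalue is always 0. The next one, lambda_2 = 5, measures how hard the graph is to disconnect: larger values mean better connectivity. By the matrix-tree theorem the graph has (1/5) * product of the nonzero eigenvalues = 125 spanning trees.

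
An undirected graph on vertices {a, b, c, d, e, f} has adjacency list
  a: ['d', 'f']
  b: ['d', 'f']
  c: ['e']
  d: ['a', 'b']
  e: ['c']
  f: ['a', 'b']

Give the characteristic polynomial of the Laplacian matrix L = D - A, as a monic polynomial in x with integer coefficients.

Reading degrees in the order [a, b, c, d, e, f] gives [2, 2, 1, 2, 1, 2]; set D = diag(2, 2, 1, 2, 1, 2) and form L = D - A. The eigenvalues of L are [0, 0, 2, 2, 2, 4]; the characteristic polynomial is the product of (x - lambda_i), which multiplies out to x^6 - 10x^5 + 36x^4 - 56x^3 + 32x^2. The coefficient of x^5 equals -trace(L) = -10, matching the sum of degrees. There are 2 zeros in the spectrum, matching the 2 components.

x^6 - 10x^5 + 36x^4 - 56x^3 + 32x^2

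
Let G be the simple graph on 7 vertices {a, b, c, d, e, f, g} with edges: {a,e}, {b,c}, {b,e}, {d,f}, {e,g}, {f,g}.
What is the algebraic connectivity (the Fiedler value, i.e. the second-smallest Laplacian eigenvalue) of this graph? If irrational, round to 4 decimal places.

With the vertex order [a, b, c, d, e, f, g], the degrees are [1, 2, 1, 1, 3, 2, 2], giving D = diag(1, 2, 1, 1, 3, 2, 2) and L = D - A. The smallest Laplacian eigenvalue is always 0. The next one, lambda_2 = 0.2603, measures how hard the graph is to disconnect: larger values mean better connectivity. The eigenvalues sum to 12, which equals trace(L) = 2|E|. There is one zero in the spectrum, matching the 1 component.

0.2603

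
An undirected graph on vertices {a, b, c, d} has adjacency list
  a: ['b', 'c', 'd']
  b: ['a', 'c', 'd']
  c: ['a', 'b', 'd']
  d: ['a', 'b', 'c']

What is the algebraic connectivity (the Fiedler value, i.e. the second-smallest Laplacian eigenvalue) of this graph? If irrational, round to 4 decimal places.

4

With the vertex order [a, b, c, d], the degrees are [3, 3, 3, 3], giving D = diag(3, 3, 3, 3) and L = D - A. The smallest Laplacian eigenvalue is always 0. The next one, lambda_2 = 4, measures how hard the graph is to disconnect: larger values mean better connectivity.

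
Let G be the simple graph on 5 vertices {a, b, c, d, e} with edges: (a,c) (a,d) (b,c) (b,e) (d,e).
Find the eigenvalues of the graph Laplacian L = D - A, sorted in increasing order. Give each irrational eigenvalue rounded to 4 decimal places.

With the vertex order [a, b, c, d, e], the degrees are [2, 2, 2, 2, 2], giving D = diag(2, 2, 2, 2, 2) and L = D - A. Diagonalising L (or applying a numerical eigensolver to the 5x5 matrix) gives the spectrum above. The largest eigenvalue, 3.6180, is at most the vertex count 5.

[0, 1.3820, 1.3820, 3.6180, 3.6180]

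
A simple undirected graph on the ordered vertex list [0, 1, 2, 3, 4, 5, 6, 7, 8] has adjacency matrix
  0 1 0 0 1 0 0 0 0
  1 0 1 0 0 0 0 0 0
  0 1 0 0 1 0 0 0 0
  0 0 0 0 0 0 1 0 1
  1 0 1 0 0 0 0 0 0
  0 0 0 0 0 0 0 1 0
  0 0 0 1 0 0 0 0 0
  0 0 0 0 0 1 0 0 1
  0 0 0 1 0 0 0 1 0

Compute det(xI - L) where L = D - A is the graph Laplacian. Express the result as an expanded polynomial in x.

x^9 - 16x^8 + 105x^7 - 364x^6 + 713x^5 - 776x^4 + 420x^3 - 80x^2

Each diagonal entry of L is the vertex degree and each off-diagonal entry is -1 where an edge is present, 0 otherwise; in the order [0, 1, 2, 3, 4, 5, 6, 7, 8] the diagonal is [2, 2, 2, 2, 2, 1, 1, 2, 2]. Computing det(xI - L) by cofactor expansion (or equivalently via sum-over-permutations) gives x^9 - 16x^8 + 105x^7 - 364x^6 + 713x^5 - 776x^4 + 420x^3 - 80x^2. The constant term is 0 because L is singular (the all-ones vector lies in its kernel). The largest eigenvalue, 4, is at most the vertex count 9.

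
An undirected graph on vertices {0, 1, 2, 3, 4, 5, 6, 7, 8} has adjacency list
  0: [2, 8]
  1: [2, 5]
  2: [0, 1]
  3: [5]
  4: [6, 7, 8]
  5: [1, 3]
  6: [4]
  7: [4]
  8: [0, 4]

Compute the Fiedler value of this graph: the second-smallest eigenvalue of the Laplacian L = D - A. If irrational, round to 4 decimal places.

With the vertex order [0, 1, 2, 3, 4, 5, 6, 7, 8], the degrees are [2, 2, 2, 1, 3, 2, 1, 1, 2], giving D = diag(2, 2, 2, 1, 3, 2, 1, 1, 2) and L = D - A. Computing the eigenvalues of L and sorting gives [0, 0.1289, 0.5540, 1, 1.2613, 2.1326, 3, 3.6881, 4.2350]. The Fiedler value lambda_2 = 0.1289 is strictly positive, so the graph is connected. By the matrix-tree theorem the graph has (1/9) * product of the nonzero eigenvalues = 1 spanning tree.

0.1289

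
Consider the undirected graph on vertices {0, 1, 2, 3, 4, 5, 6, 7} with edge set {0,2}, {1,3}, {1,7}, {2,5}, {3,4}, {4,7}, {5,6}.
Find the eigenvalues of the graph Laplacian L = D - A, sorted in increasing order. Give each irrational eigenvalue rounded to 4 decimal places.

[0, 0, 0.5858, 2, 2, 2, 3.4142, 4]

Reading degrees in the order [0, 1, 2, 3, 4, 5, 6, 7] gives [1, 2, 2, 2, 2, 2, 1, 2]; set D = diag(1, 2, 2, 2, 2, 2, 1, 2) and form L = D - A. Since every row of L sums to 0, the all-ones vector is in the kernel and 0 is an eigenvalue. The 2 zero eigenvalues correspond to the 2 connected components. The largest eigenvalue, 4, is at most the vertex count 8.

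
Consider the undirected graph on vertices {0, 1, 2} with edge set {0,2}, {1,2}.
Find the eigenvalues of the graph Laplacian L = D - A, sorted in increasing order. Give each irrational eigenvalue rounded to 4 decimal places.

[0, 1, 3]

Reading degrees in the order [0, 1, 2] gives [1, 1, 2]; set D = diag(1, 1, 2) and form L = D - A. L is symmetric positive semidefinite, so every eigenvalue is real and nonnegative. The largest eigenvalue, 3, is at most the vertex count 3. There is one zero in the spectrum, matching the 1 component.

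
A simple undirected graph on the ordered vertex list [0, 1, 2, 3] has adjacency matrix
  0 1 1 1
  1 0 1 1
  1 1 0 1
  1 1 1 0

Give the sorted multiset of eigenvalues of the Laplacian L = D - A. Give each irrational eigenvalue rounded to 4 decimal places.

Reading degrees in the order [0, 1, 2, 3] gives [3, 3, 3, 3]; set D = diag(3, 3, 3, 3) and form L = D - A. Diagonalising L (or applying a numerical eigensolver to the 4x4 matrix) gives the spectrum above. The single zero eigenvalue shows the graph is connected. By the matrix-tree theorem the graph has (1/4) * product of the nonzero eigenvalues = 16 spanning trees.

[0, 4, 4, 4]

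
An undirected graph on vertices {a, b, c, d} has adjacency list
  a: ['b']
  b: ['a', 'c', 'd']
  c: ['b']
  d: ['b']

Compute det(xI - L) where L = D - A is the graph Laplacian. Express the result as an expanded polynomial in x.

Each diagonal entry of L is the vertex degree and each off-diagonal entry is -1 where an edge is present, 0 otherwise; in the order [a, b, c, d] the diagonal is [1, 3, 1, 1]. The eigenvalues of L are [0, 1, 1, 4]; the characteristic polynomial is the product of (x - lambda_i), which multiplies out to x^4 - 6x^3 + 9x^2 - 4x. Since p(0) = det(-L) = 0, x divides p(x). The eigenvalues sum to 6, which equals trace(L) = 2|E|.

x^4 - 6x^3 + 9x^2 - 4x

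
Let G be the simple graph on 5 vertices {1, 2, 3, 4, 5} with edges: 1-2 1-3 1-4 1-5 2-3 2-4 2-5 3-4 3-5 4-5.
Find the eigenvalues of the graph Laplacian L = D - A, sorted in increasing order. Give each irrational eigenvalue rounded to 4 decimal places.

[0, 5, 5, 5, 5]

Each diagonal entry of L is the vertex degree and each off-diagonal entry is -1 where an edge is present, 0 otherwise; in the order [1, 2, 3, 4, 5] the diagonal is [4, 4, 4, 4, 4]. Since every row of L sums to 0, the all-ones vector is in the kernel and 0 is an eigenvalue. The single zero eigenvalue shows the graph is connected.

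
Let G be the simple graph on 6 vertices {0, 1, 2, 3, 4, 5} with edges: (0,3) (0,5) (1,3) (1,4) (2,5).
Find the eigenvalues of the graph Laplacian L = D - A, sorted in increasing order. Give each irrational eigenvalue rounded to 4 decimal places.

[0, 0.2679, 1, 2, 3, 3.7321]

Reading degrees in the order [0, 1, 2, 3, 4, 5] gives [2, 2, 1, 2, 1, 2]; set D = diag(2, 2, 1, 2, 1, 2) and form L = D - A. Diagonalising L (or applying a numerical eigensolver to the 6x6 matrix) gives the spectrum above. The single zero eigenvalue shows the graph is connected. The eigenvalues sum to 10, which equals trace(L) = 2|E|.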